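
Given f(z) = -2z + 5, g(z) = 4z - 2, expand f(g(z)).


Substitute g(z) into f:
f(g(z)) = -2*(4z - 2) + 5
Expand and combine: -8z + 9


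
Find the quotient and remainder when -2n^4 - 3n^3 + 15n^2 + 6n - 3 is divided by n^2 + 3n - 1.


(-2n^4 - 3n^3 + 15n^2 + 6n - 3) / (n^2 + 3n - 1)
Step 1: -2n^2 * (n^2 + 3n - 1) = -2n^4 - 6n^3 + 2n^2; subtract.
Step 2: 3n * (n^2 + 3n - 1) = 3n^3 + 9n^2 - 3n; subtract.
Step 3: 4 * (n^2 + 3n - 1) = 4n^2 + 12n - 4; subtract.
Quotient: -2n^2 + 3n + 4, Remainder: -3n + 1


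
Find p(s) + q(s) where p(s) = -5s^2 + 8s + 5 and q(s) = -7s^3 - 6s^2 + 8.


Align terms by degree and add:
  -5s^2 + 8s + 5
  -7s^3 - 6s^2 + 8
= -7s^3 - 11s^2 + 8s + 13


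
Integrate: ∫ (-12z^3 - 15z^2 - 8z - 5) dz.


Reverse power rule on each term:
  ∫ -12z^3 dz = -3z^4
  ∫ -15z^2 dz = -5z^3
  ∫ -8z dz = -4z^2
  ∫ -5 dz = -5z
F(z) = -3z^4 - 5z^3 - 4z^2 - 5z + C


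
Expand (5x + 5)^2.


Expand (5x + 5)^2 by repeated multiplication:
= 25x^2 + 50x + 25


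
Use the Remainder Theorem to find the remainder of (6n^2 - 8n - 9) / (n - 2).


By the Remainder Theorem, the remainder equals p(2):
  6*(2)^2 = 24
  -8*(2)^1 = -16
  constant: -9
Sum: 24 - 16 - 9 = -1


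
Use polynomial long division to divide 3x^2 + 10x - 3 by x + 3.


(3x^2 + 10x - 3) / (x + 3)
Step 1: 3x * (x + 3) = 3x^2 + 9x; subtract.
Step 2: 1 * (x + 3) = x + 3; subtract.
Quotient: 3x + 1, Remainder: -6


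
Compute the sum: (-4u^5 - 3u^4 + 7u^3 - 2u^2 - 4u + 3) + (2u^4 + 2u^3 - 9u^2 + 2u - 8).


Align terms by degree and add:
  -4u^5 - 3u^4 + 7u^3 - 2u^2 - 4u + 3
+ 2u^4 + 2u^3 - 9u^2 + 2u - 8
= -4u^5 - u^4 + 9u^3 - 11u^2 - 2u - 5


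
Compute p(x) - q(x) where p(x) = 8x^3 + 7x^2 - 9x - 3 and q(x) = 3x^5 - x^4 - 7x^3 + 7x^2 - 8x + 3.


Distribute the minus sign:
  (8x^3 + 7x^2 - 9x - 3)
- (3x^5 - x^4 - 7x^3 + 7x^2 - 8x + 3)
Negate second polynomial: -3x^5 + x^4 + 7x^3 - 7x^2 + 8x - 3
Add: -3x^5 + x^4 + 15x^3 - x - 6


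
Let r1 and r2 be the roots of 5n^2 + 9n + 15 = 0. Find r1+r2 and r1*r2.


For an^2+bn+c=0: sum = -b/a, product = c/a.
a=5, b=9, c=15
Sum = -(9)/5 = -9/5
Product = (15)/5 = 3


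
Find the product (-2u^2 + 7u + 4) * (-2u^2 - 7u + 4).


Distribute each term of the first polynomial:
  (-2u^2)(-2u^2 - 7u + 4) = 4u^4 + 14u^3 - 8u^2
  (7u)(-2u^2 - 7u + 4) = -14u^3 - 49u^2 + 28u
  (4)(-2u^2 - 7u + 4) = -8u^2 - 28u + 16
Sum: 4u^4 - 65u^2 + 16


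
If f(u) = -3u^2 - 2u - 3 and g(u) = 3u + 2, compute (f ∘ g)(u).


Substitute g(u) into f:
f(g(u)) = -3*(3u + 2)^2 + (-2)*(3u + 2) + (-3)
(3u + 2)^2 = 9u^2 + 12u + 4
Expand and combine: -27u^2 - 42u - 19


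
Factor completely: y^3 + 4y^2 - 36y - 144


Try integer roots (divisors of -144). y=-6: p(-6)=0.
Divide out (y + 6): quotient is y^2 - 2y - 24.
Factor the quadratic: (y + 4)(y - 6)
Result: (y + 6)(y + 4)(y - 6)


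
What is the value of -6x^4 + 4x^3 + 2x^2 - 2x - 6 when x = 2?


Using direct substitution:
  -6 * (2)^4 = -96
  4 * (2)^3 = 32
  2 * (2)^2 = 8
  -2 * (2)^1 = -4
  constant: -6
Sum = -96 + 32 + 8 - 4 - 6 = -66


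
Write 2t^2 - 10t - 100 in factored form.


Roots satisfy r1 + r2 = -b/a = 5 and r1*r2 = c/a = -50.
So r1 = -5, r2 = 10.
2t^2 - 10t - 100 = 2(t - r1)(t - r2) = 2(t + 5)(t - 10)


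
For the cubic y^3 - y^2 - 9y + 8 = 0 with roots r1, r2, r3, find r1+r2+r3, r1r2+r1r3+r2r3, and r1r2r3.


Monic cubic y^3+by^2+cy+d=0: sum=-b, pairwise sum=c, product=-d.
b=-1, c=-9, d=8
r1+r2+r3 = 1
r1r2+r1r3+r2r3 = -9
r1r2r3 = -8


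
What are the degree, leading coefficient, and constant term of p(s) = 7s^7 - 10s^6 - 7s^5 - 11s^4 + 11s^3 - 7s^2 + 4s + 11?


Highest power of s is 7, with coefficient 7. Constant term is 11.
Degree = 7, leading coefficient = 7, constant term = 11


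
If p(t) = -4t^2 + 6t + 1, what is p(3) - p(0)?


p(3) = -17
p(0) = 1
p(3) - p(0) = -17 - 1 = -18


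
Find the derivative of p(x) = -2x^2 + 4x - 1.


Apply the power rule term by term:
  d/dx(-2x^2) = -4x
  d/dx(4x) = 4
  d/dx(-1) = 0
p'(x) = -4x + 4


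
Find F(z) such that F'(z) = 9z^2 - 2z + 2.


Reverse power rule on each term:
  ∫ 9z^2 dz = 3z^3
  ∫ -2z dz = -z^2
  ∫ 2 dz = 2z
F(z) = 3z^3 - z^2 + 2z + C


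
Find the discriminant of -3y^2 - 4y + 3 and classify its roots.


D = b^2 - 4ac = (-4)^2 - 4(-3)(3) = 16 + 36 = 52
Since D > 0: two distinct irrational roots


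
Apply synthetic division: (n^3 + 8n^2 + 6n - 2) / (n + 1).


Synthetic division with c = -1. Coefficients: 1, 8, 6, -2
Bring down 1.
  1 * -1 = -1; -1 + 8 = 7
  7 * -1 = -7; -7 + 6 = -1
  -1 * -1 = 1; 1 - 2 = -1
Quotient: n^2 + 7n - 1, Remainder: -1


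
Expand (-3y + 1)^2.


Expand (-3y + 1)^2 by repeated multiplication:
= 9y^2 - 6y + 1


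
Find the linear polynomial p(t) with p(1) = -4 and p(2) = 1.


p(t) = mt + b. Using p(1)=-4, p(2)=1:
m = (-4 - 1)/(1 - 2) = -5/-1 = 5
b = -4 - m*(1) = -4 - 5 = -9
p(t) = 5t - 9


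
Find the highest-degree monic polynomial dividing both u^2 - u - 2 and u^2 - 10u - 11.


Factor each:
  u^2 - u - 2 = (u + 1)(u - 2)
  u^2 - 10u - 11 = (u + 1)(u - 11)
Common monic factor: u + 1


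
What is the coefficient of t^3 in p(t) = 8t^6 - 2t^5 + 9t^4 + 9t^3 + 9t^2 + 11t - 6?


Read off the coefficient of t^3: 9


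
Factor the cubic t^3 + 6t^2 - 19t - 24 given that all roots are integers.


Try integer roots (divisors of -24). t=-1: p(-1)=0.
Divide out (t + 1): quotient is t^2 + 5t - 24.
Factor the quadratic: (t + 8)(t - 3)
Result: (t + 1)(t + 8)(t - 3)


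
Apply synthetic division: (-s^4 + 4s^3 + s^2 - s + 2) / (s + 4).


Synthetic division with c = -4. Coefficients: -1, 4, 1, -1, 2
Bring down -1.
  -1 * -4 = 4; 4 + 4 = 8
  8 * -4 = -32; -32 + 1 = -31
  -31 * -4 = 124; 124 - 1 = 123
  123 * -4 = -492; -492 + 2 = -490
Quotient: -s^3 + 8s^2 - 31s + 123, Remainder: -490


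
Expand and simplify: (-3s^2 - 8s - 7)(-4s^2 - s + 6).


Distribute each term of the first polynomial:
  (-3s^2)(-4s^2 - s + 6) = 12s^4 + 3s^3 - 18s^2
  (-8s)(-4s^2 - s + 6) = 32s^3 + 8s^2 - 48s
  (-7)(-4s^2 - s + 6) = 28s^2 + 7s - 42
Sum: 12s^4 + 35s^3 + 18s^2 - 41s - 42


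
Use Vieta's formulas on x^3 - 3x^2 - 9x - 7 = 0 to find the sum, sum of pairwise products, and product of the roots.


Monic cubic x^3+bx^2+cx+d=0: sum=-b, pairwise sum=c, product=-d.
b=-3, c=-9, d=-7
r1+r2+r3 = 3
r1r2+r1r3+r2r3 = -9
r1r2r3 = 7


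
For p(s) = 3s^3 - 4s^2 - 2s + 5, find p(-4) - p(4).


p(-4) = -243
p(4) = 125
p(-4) - p(4) = -243 - 125 = -368


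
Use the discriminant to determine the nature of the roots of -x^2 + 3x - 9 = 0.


D = b^2 - 4ac = (3)^2 - 4(-1)(-9) = 9 - 36 = -27
Since D < 0: two complex conjugate roots (no real roots)


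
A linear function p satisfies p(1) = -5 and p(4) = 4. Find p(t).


p(t) = mt + b. Using p(1)=-5, p(4)=4:
m = (-5 - 4)/(1 - 4) = -9/-3 = 3
b = -5 - m*(1) = -5 - 3 = -8
p(t) = 3t - 8


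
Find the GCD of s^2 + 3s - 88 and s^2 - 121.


Factor each:
  s^2 + 3s - 88 = (s + 11)(s - 8)
  s^2 - 121 = (s + 11)(s - 11)
Common monic factor: s + 11


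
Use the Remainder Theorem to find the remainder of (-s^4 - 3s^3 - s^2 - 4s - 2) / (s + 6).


By the Remainder Theorem, the remainder equals p(-6):
  -1*(-6)^4 = -1296
  -3*(-6)^3 = 648
  -1*(-6)^2 = -36
  -4*(-6)^1 = 24
  constant: -2
Sum: -1296 + 648 - 36 + 24 - 2 = -662


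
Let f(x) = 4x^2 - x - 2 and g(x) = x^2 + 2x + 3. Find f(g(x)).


Substitute g(x) into f:
f(g(x)) = 4*(x^2 + 2x + 3)^2 + (-1)*(x^2 + 2x + 3) + (-2)
(x^2 + 2x + 3)^2 = x^4 + 4x^3 + 10x^2 + 12x + 9
Expand and combine: 4x^4 + 16x^3 + 39x^2 + 46x + 31


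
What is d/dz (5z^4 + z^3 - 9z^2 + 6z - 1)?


Apply the power rule term by term:
  d/dz(5z^4) = 20z^3
  d/dz(z^3) = 3z^2
  d/dz(-9z^2) = -18z
  d/dz(6z) = 6
  d/dz(-1) = 0
p'(z) = 20z^3 + 3z^2 - 18z + 6


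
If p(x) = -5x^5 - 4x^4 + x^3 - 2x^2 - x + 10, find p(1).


Using direct substitution:
  -5 * (1)^5 = -5
  -4 * (1)^4 = -4
  1 * (1)^3 = 1
  -2 * (1)^2 = -2
  -1 * (1)^1 = -1
  constant: 10
Sum = -5 - 4 + 1 - 2 - 1 + 10 = -1


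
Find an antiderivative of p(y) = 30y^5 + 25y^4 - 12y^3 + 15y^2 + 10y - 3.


Reverse power rule on each term:
  ∫ 30y^5 dy = 5y^6
  ∫ 25y^4 dy = 5y^5
  ∫ -12y^3 dy = -3y^4
  ∫ 15y^2 dy = 5y^3
  ∫ 10y dy = 5y^2
  ∫ -3 dy = -3y
F(y) = 5y^6 + 5y^5 - 3y^4 + 5y^3 + 5y^2 - 3y + C


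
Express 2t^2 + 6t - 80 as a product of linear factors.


Roots satisfy r1 + r2 = -b/a = -3 and r1*r2 = c/a = -40.
So r1 = -8, r2 = 5.
2t^2 + 6t - 80 = 2(t - r1)(t - r2) = 2(t + 8)(t - 5)


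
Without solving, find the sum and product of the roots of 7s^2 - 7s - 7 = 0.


For as^2+bs+c=0: sum = -b/a, product = c/a.
a=7, b=-7, c=-7
Sum = -(-7)/7 = 1
Product = (-7)/7 = -1


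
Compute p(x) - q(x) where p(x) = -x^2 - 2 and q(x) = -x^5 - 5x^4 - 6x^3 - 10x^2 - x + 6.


Distribute the minus sign:
  (-x^2 - 2)
- (-x^5 - 5x^4 - 6x^3 - 10x^2 - x + 6)
Negate second polynomial: x^5 + 5x^4 + 6x^3 + 10x^2 + x - 6
Add: x^5 + 5x^4 + 6x^3 + 9x^2 + x - 8


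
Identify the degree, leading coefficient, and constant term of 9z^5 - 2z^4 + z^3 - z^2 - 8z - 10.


Highest power of z is 5, with coefficient 9. Constant term is -10.
Degree = 5, leading coefficient = 9, constant term = -10


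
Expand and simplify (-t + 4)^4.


Expand (-t + 4)^4 by repeated multiplication:
  (-t + 4)^2 = t^2 - 8t + 16
  (-t + 4)^3 = -t^3 + 12t^2 - 48t + 64
= t^4 - 16t^3 + 96t^2 - 256t + 256


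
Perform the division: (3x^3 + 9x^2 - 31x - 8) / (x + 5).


(3x^3 + 9x^2 - 31x - 8) / (x + 5)
Step 1: 3x^2 * (x + 5) = 3x^3 + 15x^2; subtract.
Step 2: -6x * (x + 5) = -6x^2 - 30x; subtract.
Step 3: -1 * (x + 5) = -x - 5; subtract.
Quotient: 3x^2 - 6x - 1, Remainder: -3


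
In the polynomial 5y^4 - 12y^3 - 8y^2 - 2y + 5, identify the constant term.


Read off the constant term: 5


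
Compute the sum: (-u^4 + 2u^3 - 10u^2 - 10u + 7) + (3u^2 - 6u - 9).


Align terms by degree and add:
  -u^4 + 2u^3 - 10u^2 - 10u + 7
+ 3u^2 - 6u - 9
= -u^4 + 2u^3 - 7u^2 - 16u - 2


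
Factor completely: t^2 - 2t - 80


Roots satisfy r1 + r2 = -b/a = 2 and r1*r2 = c/a = -80.
So r1 = 10, r2 = -8.
t^2 - 2t - 80 = (t - r1)(t - r2) = (t - 10)(t + 8)


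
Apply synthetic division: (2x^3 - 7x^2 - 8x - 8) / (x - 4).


Synthetic division with c = 4. Coefficients: 2, -7, -8, -8
Bring down 2.
  2 * 4 = 8; 8 - 7 = 1
  1 * 4 = 4; 4 - 8 = -4
  -4 * 4 = -16; -16 - 8 = -24
Quotient: 2x^2 + x - 4, Remainder: -24


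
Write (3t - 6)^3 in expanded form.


Expand (3t - 6)^3 by repeated multiplication:
  (3t - 6)^2 = 9t^2 - 36t + 36
= 27t^3 - 162t^2 + 324t - 216


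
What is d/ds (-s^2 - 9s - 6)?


Apply the power rule term by term:
  d/ds(-s^2) = -2s
  d/ds(-9s) = -9
  d/ds(-6) = 0
p'(s) = -2s - 9


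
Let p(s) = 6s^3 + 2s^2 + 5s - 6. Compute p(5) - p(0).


p(5) = 819
p(0) = -6
p(5) - p(0) = 819 + 6 = 825


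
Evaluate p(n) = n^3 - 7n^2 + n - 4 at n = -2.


Using direct substitution:
  1 * (-2)^3 = -8
  -7 * (-2)^2 = -28
  1 * (-2)^1 = -2
  constant: -4
Sum = -8 - 28 - 2 - 4 = -42


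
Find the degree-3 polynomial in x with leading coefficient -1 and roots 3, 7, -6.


p(x) = -(x - 3)(x - 7)(x + 6)
Expand: -x^3 + 4x^2 + 39x - 126


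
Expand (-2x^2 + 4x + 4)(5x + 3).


Distribute each term of the first polynomial:
  (-2x^2)(5x + 3) = -10x^3 - 6x^2
  (4x)(5x + 3) = 20x^2 + 12x
  (4)(5x + 3) = 20x + 12
Sum: -10x^3 + 14x^2 + 32x + 12


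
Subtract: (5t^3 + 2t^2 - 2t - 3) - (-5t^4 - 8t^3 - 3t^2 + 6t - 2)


Distribute the minus sign:
  (5t^3 + 2t^2 - 2t - 3)
- (-5t^4 - 8t^3 - 3t^2 + 6t - 2)
Negate second polynomial: 5t^4 + 8t^3 + 3t^2 - 6t + 2
Add: 5t^4 + 13t^3 + 5t^2 - 8t - 1


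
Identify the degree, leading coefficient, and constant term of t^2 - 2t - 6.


Highest power of t is 2, with coefficient 1. Constant term is -6.
Degree = 2, leading coefficient = 1, constant term = -6


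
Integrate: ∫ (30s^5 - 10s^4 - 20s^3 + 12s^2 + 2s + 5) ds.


Reverse power rule on each term:
  ∫ 30s^5 ds = 5s^6
  ∫ -10s^4 ds = -2s^5
  ∫ -20s^3 ds = -5s^4
  ∫ 12s^2 ds = 4s^3
  ∫ 2s ds = s^2
  ∫ 5 ds = 5s
F(s) = 5s^6 - 2s^5 - 5s^4 + 4s^3 + s^2 + 5s + C


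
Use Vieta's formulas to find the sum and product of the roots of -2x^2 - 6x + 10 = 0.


For ax^2+bx+c=0: sum = -b/a, product = c/a.
a=-2, b=-6, c=10
Sum = -(-6)/-2 = -3
Product = (10)/-2 = -5


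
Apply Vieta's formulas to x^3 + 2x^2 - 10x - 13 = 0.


Monic cubic x^3+bx^2+cx+d=0: sum=-b, pairwise sum=c, product=-d.
b=2, c=-10, d=-13
r1+r2+r3 = -2
r1r2+r1r3+r2r3 = -10
r1r2r3 = 13


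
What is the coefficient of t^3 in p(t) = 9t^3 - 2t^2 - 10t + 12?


Read off the coefficient of t^3: 9


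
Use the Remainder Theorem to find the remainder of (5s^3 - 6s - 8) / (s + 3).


By the Remainder Theorem, the remainder equals p(-3):
  5*(-3)^3 = -135
  0*(-3)^2 = 0
  -6*(-3)^1 = 18
  constant: -8
Sum: -135 + 0 + 18 - 8 = -125


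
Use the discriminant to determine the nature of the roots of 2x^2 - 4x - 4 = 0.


D = b^2 - 4ac = (-4)^2 - 4(2)(-4) = 16 + 32 = 48
Since D > 0: two distinct irrational roots


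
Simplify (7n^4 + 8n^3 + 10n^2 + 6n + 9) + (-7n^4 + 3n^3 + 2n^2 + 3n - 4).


Align terms by degree and add:
  7n^4 + 8n^3 + 10n^2 + 6n + 9
  -7n^4 + 3n^3 + 2n^2 + 3n - 4
= 11n^3 + 12n^2 + 9n + 5


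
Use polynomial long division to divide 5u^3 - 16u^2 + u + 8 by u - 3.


(5u^3 - 16u^2 + u + 8) / (u - 3)
Step 1: 5u^2 * (u - 3) = 5u^3 - 15u^2; subtract.
Step 2: -u * (u - 3) = -u^2 + 3u; subtract.
Step 3: -2 * (u - 3) = -2u + 6; subtract.
Quotient: 5u^2 - u - 2, Remainder: 2


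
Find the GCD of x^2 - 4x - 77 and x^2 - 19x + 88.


Factor each:
  x^2 - 4x - 77 = (x - 11)(x + 7)
  x^2 - 19x + 88 = (x - 11)(x - 8)
Common monic factor: x - 11


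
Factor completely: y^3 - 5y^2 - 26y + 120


Try integer roots (divisors of 120). y=-5: p(-5)=0.
Divide out (y + 5): quotient is y^2 - 10y + 24.
Factor the quadratic: (y - 4)(y - 6)
Result: (y + 5)(y - 4)(y - 6)


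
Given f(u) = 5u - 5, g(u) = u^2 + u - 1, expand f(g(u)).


Substitute g(u) into f:
f(g(u)) = 5*(u^2 + u - 1) + (-5)
Expand and combine: 5u^2 + 5u - 10


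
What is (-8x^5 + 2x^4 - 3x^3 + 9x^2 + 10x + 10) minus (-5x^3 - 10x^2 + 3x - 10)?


Distribute the minus sign:
  (-8x^5 + 2x^4 - 3x^3 + 9x^2 + 10x + 10)
- (-5x^3 - 10x^2 + 3x - 10)
Negate second polynomial: 5x^3 + 10x^2 - 3x + 10
Add: -8x^5 + 2x^4 + 2x^3 + 19x^2 + 7x + 20


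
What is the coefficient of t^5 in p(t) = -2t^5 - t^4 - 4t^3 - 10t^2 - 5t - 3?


Read off the coefficient of t^5: -2


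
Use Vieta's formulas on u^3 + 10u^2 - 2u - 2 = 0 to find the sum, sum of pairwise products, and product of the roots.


Monic cubic u^3+bu^2+cu+d=0: sum=-b, pairwise sum=c, product=-d.
b=10, c=-2, d=-2
r1+r2+r3 = -10
r1r2+r1r3+r2r3 = -2
r1r2r3 = 2


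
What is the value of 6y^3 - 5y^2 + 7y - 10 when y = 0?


Using direct substitution:
  6 * (0)^3 = 0
  -5 * (0)^2 = 0
  7 * (0)^1 = 0
  constant: -10
Sum = 0 + 0 + 0 - 10 = -10


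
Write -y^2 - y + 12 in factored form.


Roots satisfy r1 + r2 = -b/a = -1 and r1*r2 = c/a = -12.
So r1 = 3, r2 = -4.
-y^2 - y + 12 = -(y - r1)(y - r2) = -(y - 3)(y + 4)


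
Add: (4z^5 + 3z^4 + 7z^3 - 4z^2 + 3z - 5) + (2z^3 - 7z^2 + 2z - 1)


Align terms by degree and add:
  4z^5 + 3z^4 + 7z^3 - 4z^2 + 3z - 5
+ 2z^3 - 7z^2 + 2z - 1
= 4z^5 + 3z^4 + 9z^3 - 11z^2 + 5z - 6


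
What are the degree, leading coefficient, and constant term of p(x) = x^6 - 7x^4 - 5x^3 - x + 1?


Highest power of x is 6, with coefficient 1. Constant term is 1.
Degree = 6, leading coefficient = 1, constant term = 1


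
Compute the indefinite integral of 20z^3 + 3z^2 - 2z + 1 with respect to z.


Reverse power rule on each term:
  ∫ 20z^3 dz = 5z^4
  ∫ 3z^2 dz = z^3
  ∫ -2z dz = -z^2
  ∫ 1 dz = z
F(z) = 5z^4 + z^3 - z^2 + z + C


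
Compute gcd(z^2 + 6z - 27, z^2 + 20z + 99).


Factor each:
  z^2 + 6z - 27 = (z + 9)(z - 3)
  z^2 + 20z + 99 = (z + 9)(z + 11)
Common monic factor: z + 9


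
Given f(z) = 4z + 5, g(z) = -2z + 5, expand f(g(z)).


Substitute g(z) into f:
f(g(z)) = 4*(-2z + 5) + 5
Expand and combine: -8z + 25


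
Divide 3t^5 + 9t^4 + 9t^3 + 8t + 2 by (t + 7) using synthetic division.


Synthetic division with c = -7. Coefficients: 3, 9, 9, 0, 8, 2
Bring down 3.
  3 * -7 = -21; -21 + 9 = -12
  -12 * -7 = 84; 84 + 9 = 93
  93 * -7 = -651; -651 + 0 = -651
  -651 * -7 = 4557; 4557 + 8 = 4565
  4565 * -7 = -31955; -31955 + 2 = -31953
Quotient: 3t^4 - 12t^3 + 93t^2 - 651t + 4565, Remainder: -31953


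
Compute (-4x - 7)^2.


Expand (-4x - 7)^2 by repeated multiplication:
= 16x^2 + 56x + 49


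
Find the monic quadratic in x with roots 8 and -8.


p(x) = (x - 8)(x + 8)
Expand: x^2 - 64


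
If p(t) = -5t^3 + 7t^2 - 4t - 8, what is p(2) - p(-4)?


p(2) = -28
p(-4) = 440
p(2) - p(-4) = -28 - 440 = -468


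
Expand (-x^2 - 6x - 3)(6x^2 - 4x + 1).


Distribute each term of the first polynomial:
  (-x^2)(6x^2 - 4x + 1) = -6x^4 + 4x^3 - x^2
  (-6x)(6x^2 - 4x + 1) = -36x^3 + 24x^2 - 6x
  (-3)(6x^2 - 4x + 1) = -18x^2 + 12x - 3
Sum: -6x^4 - 32x^3 + 5x^2 + 6x - 3


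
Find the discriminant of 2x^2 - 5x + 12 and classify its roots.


D = b^2 - 4ac = (-5)^2 - 4(2)(12) = 25 - 96 = -71
Since D < 0: two complex conjugate roots (no real roots)


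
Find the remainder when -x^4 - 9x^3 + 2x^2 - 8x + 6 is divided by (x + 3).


By the Remainder Theorem, the remainder equals p(-3):
  -1*(-3)^4 = -81
  -9*(-3)^3 = 243
  2*(-3)^2 = 18
  -8*(-3)^1 = 24
  constant: 6
Sum: -81 + 243 + 18 + 24 + 6 = 210


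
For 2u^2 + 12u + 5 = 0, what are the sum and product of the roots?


For au^2+bu+c=0: sum = -b/a, product = c/a.
a=2, b=12, c=5
Sum = -(12)/2 = -6
Product = (5)/2 = 5/2


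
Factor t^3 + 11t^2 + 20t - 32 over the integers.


Try integer roots (divisors of -32). t=-4: p(-4)=0.
Divide out (t + 4): quotient is t^2 + 7t - 8.
Factor the quadratic: (t + 8)(t - 1)
Result: (t + 4)(t + 8)(t - 1)


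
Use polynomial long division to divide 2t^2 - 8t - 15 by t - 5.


(2t^2 - 8t - 15) / (t - 5)
Step 1: 2t * (t - 5) = 2t^2 - 10t; subtract.
Step 2: 2 * (t - 5) = 2t - 10; subtract.
Quotient: 2t + 2, Remainder: -5


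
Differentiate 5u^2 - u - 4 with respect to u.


Apply the power rule term by term:
  d/du(5u^2) = 10u
  d/du(-u) = -1
  d/du(-4) = 0
p'(u) = 10u - 1


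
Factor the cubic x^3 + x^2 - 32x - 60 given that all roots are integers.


Try integer roots (divisors of -60). x=6: p(6)=0.
Divide out (x - 6): quotient is x^2 + 7x + 10.
Factor the quadratic: (x + 5)(x + 2)
Result: (x - 6)(x + 5)(x + 2)


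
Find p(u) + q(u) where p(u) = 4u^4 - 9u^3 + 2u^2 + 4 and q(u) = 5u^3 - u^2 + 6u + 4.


Align terms by degree and add:
  4u^4 - 9u^3 + 2u^2 + 4
+ 5u^3 - u^2 + 6u + 4
= 4u^4 - 4u^3 + u^2 + 6u + 8


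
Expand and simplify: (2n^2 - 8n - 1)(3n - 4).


Distribute each term of the first polynomial:
  (2n^2)(3n - 4) = 6n^3 - 8n^2
  (-8n)(3n - 4) = -24n^2 + 32n
  (-1)(3n - 4) = -3n + 4
Sum: 6n^3 - 32n^2 + 29n + 4


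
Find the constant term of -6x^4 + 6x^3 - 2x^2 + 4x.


Read off the constant term: 0


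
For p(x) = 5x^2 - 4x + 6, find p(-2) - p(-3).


p(-2) = 34
p(-3) = 63
p(-2) - p(-3) = 34 - 63 = -29


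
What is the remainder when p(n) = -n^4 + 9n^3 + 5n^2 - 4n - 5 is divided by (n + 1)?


By the Remainder Theorem, the remainder equals p(-1):
  -1*(-1)^4 = -1
  9*(-1)^3 = -9
  5*(-1)^2 = 5
  -4*(-1)^1 = 4
  constant: -5
Sum: -1 - 9 + 5 + 4 - 5 = -6


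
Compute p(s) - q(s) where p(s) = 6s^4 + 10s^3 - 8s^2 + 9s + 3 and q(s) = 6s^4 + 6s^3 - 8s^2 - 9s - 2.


Distribute the minus sign:
  (6s^4 + 10s^3 - 8s^2 + 9s + 3)
- (6s^4 + 6s^3 - 8s^2 - 9s - 2)
Negate second polynomial: -6s^4 - 6s^3 + 8s^2 + 9s + 2
Add: 4s^3 + 18s + 5


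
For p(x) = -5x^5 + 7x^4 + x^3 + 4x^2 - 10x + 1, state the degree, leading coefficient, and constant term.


Highest power of x is 5, with coefficient -5. Constant term is 1.
Degree = 5, leading coefficient = -5, constant term = 1


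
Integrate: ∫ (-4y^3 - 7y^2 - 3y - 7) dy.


Reverse power rule on each term:
  ∫ -4y^3 dy = -y^4
  ∫ -7y^2 dy = -(7/3)y^3
  ∫ -3y dy = -(3/2)y^2
  ∫ -7 dy = -7y
F(y) = -y^4 - (7/3)y^3 - (3/2)y^2 - 7y + C


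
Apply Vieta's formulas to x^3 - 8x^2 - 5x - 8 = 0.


Monic cubic x^3+bx^2+cx+d=0: sum=-b, pairwise sum=c, product=-d.
b=-8, c=-5, d=-8
r1+r2+r3 = 8
r1r2+r1r3+r2r3 = -5
r1r2r3 = 8


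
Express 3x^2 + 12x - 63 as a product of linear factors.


Roots satisfy r1 + r2 = -b/a = -4 and r1*r2 = c/a = -21.
So r1 = 3, r2 = -7.
3x^2 + 12x - 63 = 3(x - r1)(x - r2) = 3(x - 3)(x + 7)


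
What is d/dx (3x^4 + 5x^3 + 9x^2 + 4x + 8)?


Apply the power rule term by term:
  d/dx(3x^4) = 12x^3
  d/dx(5x^3) = 15x^2
  d/dx(9x^2) = 18x
  d/dx(4x) = 4
  d/dx(8) = 0
p'(x) = 12x^3 + 15x^2 + 18x + 4


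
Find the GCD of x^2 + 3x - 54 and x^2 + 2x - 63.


Factor each:
  x^2 + 3x - 54 = (x + 9)(x - 6)
  x^2 + 2x - 63 = (x + 9)(x - 7)
Common monic factor: x + 9


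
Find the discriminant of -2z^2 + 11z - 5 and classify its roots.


D = b^2 - 4ac = (11)^2 - 4(-2)(-5) = 121 - 40 = 81
Since D > 0: two distinct rational roots


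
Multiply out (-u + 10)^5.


Expand (-u + 10)^5 by repeated multiplication:
  (-u + 10)^2 = u^2 - 20u + 100
  (-u + 10)^3 = -u^3 + 30u^2 - 300u + 1000
  (-u + 10)^4 = u^4 - 40u^3 + 600u^2 - 4000u + 10000
= -u^5 + 50u^4 - 1000u^3 + 10000u^2 - 50000u + 100000


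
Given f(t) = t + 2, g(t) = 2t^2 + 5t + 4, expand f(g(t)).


Substitute g(t) into f:
f(g(t)) = 1*(2t^2 + 5t + 4) + 2
Expand and combine: 2t^2 + 5t + 6


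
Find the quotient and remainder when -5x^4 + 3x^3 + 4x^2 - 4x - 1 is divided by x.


(-5x^4 + 3x^3 + 4x^2 - 4x - 1) / (x)
Step 1: -5x^3 * (x) = -5x^4; subtract.
Step 2: 3x^2 * (x) = 3x^3; subtract.
Step 3: 4x * (x) = 4x^2; subtract.
Step 4: -4 * (x) = -4x; subtract.
Quotient: -5x^3 + 3x^2 + 4x - 4, Remainder: -1


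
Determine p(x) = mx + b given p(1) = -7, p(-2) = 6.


p(x) = mx + b. Using p(1)=-7, p(-2)=6:
m = (-7 - 6)/(1 + 2) = -13/3 = -13/3
b = -7 - m*(1) = -7 + 13/3 = -8/3
p(x) = -(13/3)x - (8/3)


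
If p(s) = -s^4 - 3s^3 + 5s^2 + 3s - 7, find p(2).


Using direct substitution:
  -1 * (2)^4 = -16
  -3 * (2)^3 = -24
  5 * (2)^2 = 20
  3 * (2)^1 = 6
  constant: -7
Sum = -16 - 24 + 20 + 6 - 7 = -21


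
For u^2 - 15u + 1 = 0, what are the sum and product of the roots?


For au^2+bu+c=0: sum = -b/a, product = c/a.
a=1, b=-15, c=1
Sum = -(-15)/1 = 15
Product = (1)/1 = 1


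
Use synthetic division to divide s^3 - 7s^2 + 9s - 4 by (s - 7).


Synthetic division with c = 7. Coefficients: 1, -7, 9, -4
Bring down 1.
  1 * 7 = 7; 7 - 7 = 0
  0 * 7 = 0; 0 + 9 = 9
  9 * 7 = 63; 63 - 4 = 59
Quotient: s^2 + 9, Remainder: 59


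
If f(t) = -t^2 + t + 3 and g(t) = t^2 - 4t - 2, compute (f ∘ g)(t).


Substitute g(t) into f:
f(g(t)) = -1*(t^2 - 4t - 2)^2 + 1*(t^2 - 4t - 2) + 3
(t^2 - 4t - 2)^2 = t^4 - 8t^3 + 12t^2 + 16t + 4
Expand and combine: -t^4 + 8t^3 - 11t^2 - 20t - 3


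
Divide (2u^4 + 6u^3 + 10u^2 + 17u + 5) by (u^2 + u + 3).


(2u^4 + 6u^3 + 10u^2 + 17u + 5) / (u^2 + u + 3)
Step 1: 2u^2 * (u^2 + u + 3) = 2u^4 + 2u^3 + 6u^2; subtract.
Step 2: 4u * (u^2 + u + 3) = 4u^3 + 4u^2 + 12u; subtract.
Step 3: 0 * (u^2 + u + 3) = 0; subtract.
Quotient: 2u^2 + 4u, Remainder: 5u + 5


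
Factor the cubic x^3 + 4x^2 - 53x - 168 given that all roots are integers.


Try integer roots (divisors of -168). x=-8: p(-8)=0.
Divide out (x + 8): quotient is x^2 - 4x - 21.
Factor the quadratic: (x + 3)(x - 7)
Result: (x + 8)(x + 3)(x - 7)


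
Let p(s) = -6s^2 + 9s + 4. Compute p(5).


Using direct substitution:
  -6 * (5)^2 = -150
  9 * (5)^1 = 45
  constant: 4
Sum = -150 + 45 + 4 = -101


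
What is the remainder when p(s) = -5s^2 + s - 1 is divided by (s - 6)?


By the Remainder Theorem, the remainder equals p(6):
  -5*(6)^2 = -180
  1*(6)^1 = 6
  constant: -1
Sum: -180 + 6 - 1 = -175


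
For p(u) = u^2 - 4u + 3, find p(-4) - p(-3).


p(-4) = 35
p(-3) = 24
p(-4) - p(-3) = 35 - 24 = 11


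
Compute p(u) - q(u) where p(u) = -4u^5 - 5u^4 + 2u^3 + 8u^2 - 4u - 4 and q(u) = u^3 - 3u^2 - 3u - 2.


Distribute the minus sign:
  (-4u^5 - 5u^4 + 2u^3 + 8u^2 - 4u - 4)
- (u^3 - 3u^2 - 3u - 2)
Negate second polynomial: -u^3 + 3u^2 + 3u + 2
Add: -4u^5 - 5u^4 + u^3 + 11u^2 - u - 2


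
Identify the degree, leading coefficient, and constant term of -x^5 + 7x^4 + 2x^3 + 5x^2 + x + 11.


Highest power of x is 5, with coefficient -1. Constant term is 11.
Degree = 5, leading coefficient = -1, constant term = 11


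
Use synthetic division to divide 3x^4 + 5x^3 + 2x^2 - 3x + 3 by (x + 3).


Synthetic division with c = -3. Coefficients: 3, 5, 2, -3, 3
Bring down 3.
  3 * -3 = -9; -9 + 5 = -4
  -4 * -3 = 12; 12 + 2 = 14
  14 * -3 = -42; -42 - 3 = -45
  -45 * -3 = 135; 135 + 3 = 138
Quotient: 3x^3 - 4x^2 + 14x - 45, Remainder: 138


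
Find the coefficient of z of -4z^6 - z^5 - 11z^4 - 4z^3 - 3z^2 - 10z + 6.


Read off the coefficient of z: -10


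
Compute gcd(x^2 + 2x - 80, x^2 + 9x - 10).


Factor each:
  x^2 + 2x - 80 = (x + 10)(x - 8)
  x^2 + 9x - 10 = (x + 10)(x - 1)
Common monic factor: x + 10


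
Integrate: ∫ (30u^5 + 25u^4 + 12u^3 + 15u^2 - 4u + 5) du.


Reverse power rule on each term:
  ∫ 30u^5 du = 5u^6
  ∫ 25u^4 du = 5u^5
  ∫ 12u^3 du = 3u^4
  ∫ 15u^2 du = 5u^3
  ∫ -4u du = -2u^2
  ∫ 5 du = 5u
F(u) = 5u^6 + 5u^5 + 3u^4 + 5u^3 - 2u^2 + 5u + C


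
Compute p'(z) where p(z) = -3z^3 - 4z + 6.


Apply the power rule term by term:
  d/dz(-3z^3) = -9z^2
  d/dz(-4z) = -4
  d/dz(6) = 0
p'(z) = -9z^2 - 4


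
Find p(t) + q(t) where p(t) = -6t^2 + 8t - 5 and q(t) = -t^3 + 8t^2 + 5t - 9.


Align terms by degree and add:
  -6t^2 + 8t - 5
  -t^3 + 8t^2 + 5t - 9
= -t^3 + 2t^2 + 13t - 14


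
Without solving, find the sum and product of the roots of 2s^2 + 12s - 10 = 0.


For as^2+bs+c=0: sum = -b/a, product = c/a.
a=2, b=12, c=-10
Sum = -(12)/2 = -6
Product = (-10)/2 = -5


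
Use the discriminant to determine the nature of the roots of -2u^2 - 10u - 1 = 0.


D = b^2 - 4ac = (-10)^2 - 4(-2)(-1) = 100 - 8 = 92
Since D > 0: two distinct irrational roots


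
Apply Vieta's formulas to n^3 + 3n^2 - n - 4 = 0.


Monic cubic n^3+bn^2+cn+d=0: sum=-b, pairwise sum=c, product=-d.
b=3, c=-1, d=-4
r1+r2+r3 = -3
r1r2+r1r3+r2r3 = -1
r1r2r3 = 4


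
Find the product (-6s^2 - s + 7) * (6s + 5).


Distribute each term of the first polynomial:
  (-6s^2)(6s + 5) = -36s^3 - 30s^2
  (-s)(6s + 5) = -6s^2 - 5s
  (7)(6s + 5) = 42s + 35
Sum: -36s^3 - 36s^2 + 37s + 35


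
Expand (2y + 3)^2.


Expand (2y + 3)^2 by repeated multiplication:
= 4y^2 + 12y + 9


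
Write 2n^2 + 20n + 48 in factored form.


Roots satisfy r1 + r2 = -b/a = -10 and r1*r2 = c/a = 24.
So r1 = -6, r2 = -4.
2n^2 + 20n + 48 = 2(n - r1)(n - r2) = 2(n + 6)(n + 4)


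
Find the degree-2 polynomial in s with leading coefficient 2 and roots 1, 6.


p(s) = 2(s - 1)(s - 6)
Expand: 2s^2 - 14s + 12


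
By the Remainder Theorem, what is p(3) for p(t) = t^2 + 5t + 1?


By the Remainder Theorem, the remainder equals p(3):
  1*(3)^2 = 9
  5*(3)^1 = 15
  constant: 1
Sum: 9 + 15 + 1 = 25


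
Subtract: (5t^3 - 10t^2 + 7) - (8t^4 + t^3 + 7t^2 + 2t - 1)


Distribute the minus sign:
  (5t^3 - 10t^2 + 7)
- (8t^4 + t^3 + 7t^2 + 2t - 1)
Negate second polynomial: -8t^4 - t^3 - 7t^2 - 2t + 1
Add: -8t^4 + 4t^3 - 17t^2 - 2t + 8


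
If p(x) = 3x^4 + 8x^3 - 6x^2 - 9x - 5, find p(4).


Using direct substitution:
  3 * (4)^4 = 768
  8 * (4)^3 = 512
  -6 * (4)^2 = -96
  -9 * (4)^1 = -36
  constant: -5
Sum = 768 + 512 - 96 - 36 - 5 = 1143


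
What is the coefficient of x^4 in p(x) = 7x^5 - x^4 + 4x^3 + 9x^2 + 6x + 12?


Read off the coefficient of x^4: -1


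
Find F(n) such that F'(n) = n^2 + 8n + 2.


Reverse power rule on each term:
  ∫ n^2 dn = (1/3)n^3
  ∫ 8n dn = 4n^2
  ∫ 2 dn = 2n
F(n) = (1/3)n^3 + 4n^2 + 2n + C


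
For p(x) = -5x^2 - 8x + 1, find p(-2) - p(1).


p(-2) = -3
p(1) = -12
p(-2) - p(1) = -3 + 12 = 9


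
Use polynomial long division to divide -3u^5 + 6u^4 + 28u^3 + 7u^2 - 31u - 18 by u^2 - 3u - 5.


(-3u^5 + 6u^4 + 28u^3 + 7u^2 - 31u - 18) / (u^2 - 3u - 5)
Step 1: -3u^3 * (u^2 - 3u - 5) = -3u^5 + 9u^4 + 15u^3; subtract.
Step 2: -3u^2 * (u^2 - 3u - 5) = -3u^4 + 9u^3 + 15u^2; subtract.
Step 3: 4u * (u^2 - 3u - 5) = 4u^3 - 12u^2 - 20u; subtract.
Step 4: 4 * (u^2 - 3u - 5) = 4u^2 - 12u - 20; subtract.
Quotient: -3u^3 - 3u^2 + 4u + 4, Remainder: u + 2


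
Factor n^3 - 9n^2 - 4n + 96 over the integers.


Try integer roots (divisors of 96). n=8: p(8)=0.
Divide out (n - 8): quotient is n^2 - n - 12.
Factor the quadratic: (n - 4)(n + 3)
Result: (n - 8)(n - 4)(n + 3)


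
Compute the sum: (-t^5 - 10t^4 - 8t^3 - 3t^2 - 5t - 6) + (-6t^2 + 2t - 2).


Align terms by degree and add:
  -t^5 - 10t^4 - 8t^3 - 3t^2 - 5t - 6
  -6t^2 + 2t - 2
= -t^5 - 10t^4 - 8t^3 - 9t^2 - 3t - 8


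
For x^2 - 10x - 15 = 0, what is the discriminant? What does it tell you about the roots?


D = b^2 - 4ac = (-10)^2 - 4(1)(-15) = 100 + 60 = 160
Since D > 0: two distinct irrational roots


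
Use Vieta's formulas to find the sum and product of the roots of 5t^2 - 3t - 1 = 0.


For at^2+bt+c=0: sum = -b/a, product = c/a.
a=5, b=-3, c=-1
Sum = -(-3)/5 = 3/5
Product = (-1)/5 = -1/5


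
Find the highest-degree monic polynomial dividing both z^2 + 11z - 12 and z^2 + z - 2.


Factor each:
  z^2 + 11z - 12 = (z - 1)(z + 12)
  z^2 + z - 2 = (z - 1)(z + 2)
Common monic factor: z - 1


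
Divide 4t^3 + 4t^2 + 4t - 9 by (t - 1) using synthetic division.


Synthetic division with c = 1. Coefficients: 4, 4, 4, -9
Bring down 4.
  4 * 1 = 4; 4 + 4 = 8
  8 * 1 = 8; 8 + 4 = 12
  12 * 1 = 12; 12 - 9 = 3
Quotient: 4t^2 + 8t + 12, Remainder: 3


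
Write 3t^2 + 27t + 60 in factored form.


Roots satisfy r1 + r2 = -b/a = -9 and r1*r2 = c/a = 20.
So r1 = -4, r2 = -5.
3t^2 + 27t + 60 = 3(t - r1)(t - r2) = 3(t + 4)(t + 5)


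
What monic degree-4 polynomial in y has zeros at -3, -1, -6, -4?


p(y) = (y + 3)(y + 1)(y + 6)(y + 4)
Expand: y^4 + 14y^3 + 67y^2 + 126y + 72


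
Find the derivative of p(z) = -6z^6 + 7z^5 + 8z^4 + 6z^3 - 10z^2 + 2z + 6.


Apply the power rule term by term:
  d/dz(-6z^6) = -36z^5
  d/dz(7z^5) = 35z^4
  d/dz(8z^4) = 32z^3
  d/dz(6z^3) = 18z^2
  d/dz(-10z^2) = -20z
  d/dz(2z) = 2
  d/dz(6) = 0
p'(z) = -36z^5 + 35z^4 + 32z^3 + 18z^2 - 20z + 2


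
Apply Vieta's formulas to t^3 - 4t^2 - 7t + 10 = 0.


Monic cubic t^3+bt^2+ct+d=0: sum=-b, pairwise sum=c, product=-d.
b=-4, c=-7, d=10
r1+r2+r3 = 4
r1r2+r1r3+r2r3 = -7
r1r2r3 = -10


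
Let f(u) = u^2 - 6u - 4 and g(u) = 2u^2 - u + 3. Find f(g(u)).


Substitute g(u) into f:
f(g(u)) = 1*(2u^2 - u + 3)^2 + (-6)*(2u^2 - u + 3) + (-4)
(2u^2 - u + 3)^2 = 4u^4 - 4u^3 + 13u^2 - 6u + 9
Expand and combine: 4u^4 - 4u^3 + u^2 - 13


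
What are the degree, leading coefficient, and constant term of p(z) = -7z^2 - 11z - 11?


Highest power of z is 2, with coefficient -7. Constant term is -11.
Degree = 2, leading coefficient = -7, constant term = -11


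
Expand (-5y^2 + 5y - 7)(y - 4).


Distribute each term of the first polynomial:
  (-5y^2)(y - 4) = -5y^3 + 20y^2
  (5y)(y - 4) = 5y^2 - 20y
  (-7)(y - 4) = -7y + 28
Sum: -5y^3 + 25y^2 - 27y + 28


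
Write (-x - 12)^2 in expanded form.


Expand (-x - 12)^2 by repeated multiplication:
= x^2 + 24x + 144


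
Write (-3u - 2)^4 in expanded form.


Expand (-3u - 2)^4 by repeated multiplication:
  (-3u - 2)^2 = 9u^2 + 12u + 4
  (-3u - 2)^3 = -27u^3 - 54u^2 - 36u - 8
= 81u^4 + 216u^3 + 216u^2 + 96u + 16


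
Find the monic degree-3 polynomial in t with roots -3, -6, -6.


p(t) = (t + 3)(t + 6)(t + 6)
Expand: t^3 + 15t^2 + 72t + 108


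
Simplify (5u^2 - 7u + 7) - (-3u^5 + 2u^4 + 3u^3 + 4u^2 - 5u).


Distribute the minus sign:
  (5u^2 - 7u + 7)
- (-3u^5 + 2u^4 + 3u^3 + 4u^2 - 5u)
Negate second polynomial: 3u^5 - 2u^4 - 3u^3 - 4u^2 + 5u
Add: 3u^5 - 2u^4 - 3u^3 + u^2 - 2u + 7


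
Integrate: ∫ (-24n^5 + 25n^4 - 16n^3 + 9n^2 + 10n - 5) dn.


Reverse power rule on each term:
  ∫ -24n^5 dn = -4n^6
  ∫ 25n^4 dn = 5n^5
  ∫ -16n^3 dn = -4n^4
  ∫ 9n^2 dn = 3n^3
  ∫ 10n dn = 5n^2
  ∫ -5 dn = -5n
F(n) = -4n^6 + 5n^5 - 4n^4 + 3n^3 + 5n^2 - 5n + C


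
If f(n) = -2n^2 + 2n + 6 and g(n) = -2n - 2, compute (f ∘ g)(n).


Substitute g(n) into f:
f(g(n)) = -2*(-2n - 2)^2 + 2*(-2n - 2) + 6
(-2n - 2)^2 = 4n^2 + 8n + 4
Expand and combine: -8n^2 - 20n - 6


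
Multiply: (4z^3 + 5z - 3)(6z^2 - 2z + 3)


Distribute each term of the first polynomial:
  (4z^3)(6z^2 - 2z + 3) = 24z^5 - 8z^4 + 12z^3
  (5z)(6z^2 - 2z + 3) = 30z^3 - 10z^2 + 15z
  (-3)(6z^2 - 2z + 3) = -18z^2 + 6z - 9
Sum: 24z^5 - 8z^4 + 42z^3 - 28z^2 + 21z - 9


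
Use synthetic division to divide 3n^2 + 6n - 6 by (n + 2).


Synthetic division with c = -2. Coefficients: 3, 6, -6
Bring down 3.
  3 * -2 = -6; -6 + 6 = 0
  0 * -2 = 0; 0 - 6 = -6
Quotient: 3n, Remainder: -6


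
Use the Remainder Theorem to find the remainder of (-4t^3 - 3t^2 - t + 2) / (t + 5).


By the Remainder Theorem, the remainder equals p(-5):
  -4*(-5)^3 = 500
  -3*(-5)^2 = -75
  -1*(-5)^1 = 5
  constant: 2
Sum: 500 - 75 + 5 + 2 = 432


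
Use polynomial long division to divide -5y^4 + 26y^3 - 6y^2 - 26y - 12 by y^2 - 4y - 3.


(-5y^4 + 26y^3 - 6y^2 - 26y - 12) / (y^2 - 4y - 3)
Step 1: -5y^2 * (y^2 - 4y - 3) = -5y^4 + 20y^3 + 15y^2; subtract.
Step 2: 6y * (y^2 - 4y - 3) = 6y^3 - 24y^2 - 18y; subtract.
Step 3: 3 * (y^2 - 4y - 3) = 3y^2 - 12y - 9; subtract.
Quotient: -5y^2 + 6y + 3, Remainder: 4y - 3


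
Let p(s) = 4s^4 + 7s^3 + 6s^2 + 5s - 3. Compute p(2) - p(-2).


p(2) = 151
p(-2) = 19
p(2) - p(-2) = 151 - 19 = 132


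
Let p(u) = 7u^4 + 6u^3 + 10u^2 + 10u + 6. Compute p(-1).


Using direct substitution:
  7 * (-1)^4 = 7
  6 * (-1)^3 = -6
  10 * (-1)^2 = 10
  10 * (-1)^1 = -10
  constant: 6
Sum = 7 - 6 + 10 - 10 + 6 = 7


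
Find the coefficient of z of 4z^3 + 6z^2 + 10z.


Read off the coefficient of z: 10


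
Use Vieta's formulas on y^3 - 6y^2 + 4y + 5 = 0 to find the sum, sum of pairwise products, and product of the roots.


Monic cubic y^3+by^2+cy+d=0: sum=-b, pairwise sum=c, product=-d.
b=-6, c=4, d=5
r1+r2+r3 = 6
r1r2+r1r3+r2r3 = 4
r1r2r3 = -5


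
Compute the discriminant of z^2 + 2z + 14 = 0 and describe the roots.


D = b^2 - 4ac = (2)^2 - 4(1)(14) = 4 - 56 = -52
Since D < 0: two complex conjugate roots (no real roots)


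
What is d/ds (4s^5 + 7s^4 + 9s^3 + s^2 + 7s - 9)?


Apply the power rule term by term:
  d/ds(4s^5) = 20s^4
  d/ds(7s^4) = 28s^3
  d/ds(9s^3) = 27s^2
  d/ds(s^2) = 2s
  d/ds(7s) = 7
  d/ds(-9) = 0
p'(s) = 20s^4 + 28s^3 + 27s^2 + 2s + 7


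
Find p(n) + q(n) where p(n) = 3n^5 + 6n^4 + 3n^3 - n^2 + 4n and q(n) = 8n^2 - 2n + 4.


Align terms by degree and add:
  3n^5 + 6n^4 + 3n^3 - n^2 + 4n
+ 8n^2 - 2n + 4
= 3n^5 + 6n^4 + 3n^3 + 7n^2 + 2n + 4


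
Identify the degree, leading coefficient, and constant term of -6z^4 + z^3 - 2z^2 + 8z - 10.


Highest power of z is 4, with coefficient -6. Constant term is -10.
Degree = 4, leading coefficient = -6, constant term = -10


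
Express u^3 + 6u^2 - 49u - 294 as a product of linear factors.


Try integer roots (divisors of -294). u=-7: p(-7)=0.
Divide out (u + 7): quotient is u^2 - u - 42.
Factor the quadratic: (u + 6)(u - 7)
Result: (u + 7)(u + 6)(u - 7)


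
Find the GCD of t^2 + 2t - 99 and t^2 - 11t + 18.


Factor each:
  t^2 + 2t - 99 = (t - 9)(t + 11)
  t^2 - 11t + 18 = (t - 9)(t - 2)
Common monic factor: t - 9


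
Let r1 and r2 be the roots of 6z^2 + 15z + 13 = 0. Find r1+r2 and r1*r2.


For az^2+bz+c=0: sum = -b/a, product = c/a.
a=6, b=15, c=13
Sum = -(15)/6 = -5/2
Product = (13)/6 = 13/6


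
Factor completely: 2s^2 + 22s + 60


Roots satisfy r1 + r2 = -b/a = -11 and r1*r2 = c/a = 30.
So r1 = -5, r2 = -6.
2s^2 + 22s + 60 = 2(s - r1)(s - r2) = 2(s + 5)(s + 6)


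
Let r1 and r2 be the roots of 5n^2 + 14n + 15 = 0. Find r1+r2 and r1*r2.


For an^2+bn+c=0: sum = -b/a, product = c/a.
a=5, b=14, c=15
Sum = -(14)/5 = -14/5
Product = (15)/5 = 3


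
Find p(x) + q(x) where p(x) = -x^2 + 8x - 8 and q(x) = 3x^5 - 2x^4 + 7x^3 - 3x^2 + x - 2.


Align terms by degree and add:
  -x^2 + 8x - 8
+ 3x^5 - 2x^4 + 7x^3 - 3x^2 + x - 2
= 3x^5 - 2x^4 + 7x^3 - 4x^2 + 9x - 10


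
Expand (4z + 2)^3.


Expand (4z + 2)^3 by repeated multiplication:
  (4z + 2)^2 = 16z^2 + 16z + 4
= 64z^3 + 96z^2 + 48z + 8


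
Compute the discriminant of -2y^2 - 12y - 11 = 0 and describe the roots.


D = b^2 - 4ac = (-12)^2 - 4(-2)(-11) = 144 - 88 = 56
Since D > 0: two distinct irrational roots


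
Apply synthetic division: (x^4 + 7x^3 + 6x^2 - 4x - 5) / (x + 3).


Synthetic division with c = -3. Coefficients: 1, 7, 6, -4, -5
Bring down 1.
  1 * -3 = -3; -3 + 7 = 4
  4 * -3 = -12; -12 + 6 = -6
  -6 * -3 = 18; 18 - 4 = 14
  14 * -3 = -42; -42 - 5 = -47
Quotient: x^3 + 4x^2 - 6x + 14, Remainder: -47


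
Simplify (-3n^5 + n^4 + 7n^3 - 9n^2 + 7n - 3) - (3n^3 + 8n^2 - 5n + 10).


Distribute the minus sign:
  (-3n^5 + n^4 + 7n^3 - 9n^2 + 7n - 3)
- (3n^3 + 8n^2 - 5n + 10)
Negate second polynomial: -3n^3 - 8n^2 + 5n - 10
Add: -3n^5 + n^4 + 4n^3 - 17n^2 + 12n - 13


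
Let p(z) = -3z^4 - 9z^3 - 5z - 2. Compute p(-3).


Using direct substitution:
  -3 * (-3)^4 = -243
  -9 * (-3)^3 = 243
  0 * (-3)^2 = 0
  -5 * (-3)^1 = 15
  constant: -2
Sum = -243 + 243 + 0 + 15 - 2 = 13


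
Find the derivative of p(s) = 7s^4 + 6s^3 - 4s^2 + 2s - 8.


Apply the power rule term by term:
  d/ds(7s^4) = 28s^3
  d/ds(6s^3) = 18s^2
  d/ds(-4s^2) = -8s
  d/ds(2s) = 2
  d/ds(-8) = 0
p'(s) = 28s^3 + 18s^2 - 8s + 2


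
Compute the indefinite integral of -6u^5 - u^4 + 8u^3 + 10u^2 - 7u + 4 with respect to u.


Reverse power rule on each term:
  ∫ -6u^5 du = -u^6
  ∫ -u^4 du = -(1/5)u^5
  ∫ 8u^3 du = 2u^4
  ∫ 10u^2 du = (10/3)u^3
  ∫ -7u du = -(7/2)u^2
  ∫ 4 du = 4u
F(u) = -u^6 - (1/5)u^5 + 2u^4 + (10/3)u^3 - (7/2)u^2 + 4u + C


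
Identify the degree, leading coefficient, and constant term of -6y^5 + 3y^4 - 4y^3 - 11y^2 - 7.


Highest power of y is 5, with coefficient -6. Constant term is -7.
Degree = 5, leading coefficient = -6, constant term = -7


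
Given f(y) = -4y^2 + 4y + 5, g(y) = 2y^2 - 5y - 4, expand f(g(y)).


Substitute g(y) into f:
f(g(y)) = -4*(2y^2 - 5y - 4)^2 + 4*(2y^2 - 5y - 4) + 5
(2y^2 - 5y - 4)^2 = 4y^4 - 20y^3 + 9y^2 + 40y + 16
Expand and combine: -16y^4 + 80y^3 - 28y^2 - 180y - 75


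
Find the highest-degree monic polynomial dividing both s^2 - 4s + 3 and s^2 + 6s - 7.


Factor each:
  s^2 - 4s + 3 = (s - 1)(s - 3)
  s^2 + 6s - 7 = (s - 1)(s + 7)
Common monic factor: s - 1


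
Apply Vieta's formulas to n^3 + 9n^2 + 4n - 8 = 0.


Monic cubic n^3+bn^2+cn+d=0: sum=-b, pairwise sum=c, product=-d.
b=9, c=4, d=-8
r1+r2+r3 = -9
r1r2+r1r3+r2r3 = 4
r1r2r3 = 8


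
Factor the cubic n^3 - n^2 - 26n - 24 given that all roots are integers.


Try integer roots (divisors of -24). n=6: p(6)=0.
Divide out (n - 6): quotient is n^2 + 5n + 4.
Factor the quadratic: (n + 4)(n + 1)
Result: (n - 6)(n + 4)(n + 1)


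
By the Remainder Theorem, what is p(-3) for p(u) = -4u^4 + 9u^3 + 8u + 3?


By the Remainder Theorem, the remainder equals p(-3):
  -4*(-3)^4 = -324
  9*(-3)^3 = -243
  0*(-3)^2 = 0
  8*(-3)^1 = -24
  constant: 3
Sum: -324 - 243 + 0 - 24 + 3 = -588
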